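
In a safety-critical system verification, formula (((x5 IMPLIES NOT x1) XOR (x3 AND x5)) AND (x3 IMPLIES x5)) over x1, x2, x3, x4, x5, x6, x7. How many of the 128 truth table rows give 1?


Formula: (((x5 IMPLIES NOT x1) XOR (x3 AND x5)) AND (x3 IMPLIES x5)) over 7 vars (128 rows)
Evaluate each row (x1, x2, x3, x4, x5, x6, x7 as bits, MSB first):
  row 0 [0000000]: (((0 IMPLIES NOT 0) XOR (0 AND 0)) AND (0 IMPLIES 0)) -> 1
  row 1 [0000001]: (((0 IMPLIES NOT 0) XOR (0 AND 0)) AND (0 IMPLIES 0)) -> 1
  row 2 [0000010]: (((0 IMPLIES NOT 0) XOR (0 AND 0)) AND (0 IMPLIES 0)) -> 1
  row 3 [0000011]: (((0 IMPLIES NOT 0) XOR (0 AND 0)) AND (0 IMPLIES 0)) -> 1
  row 4 [0000100]: (((1 IMPLIES NOT 0) XOR (0 AND 1)) AND (0 IMPLIES 1)) -> 1
  (every remaining row is evaluated the same way; all 128 results are listed next)
Full result column, 8 rows per line (x1,x2,x3,x4 fixed per line; x5,x6,x7 runs 000..111 left to right):
  rows 0-7 [x1,x2,x3,x4=0000]: 11111111  (ones: 8)
  rows 8-15 [x1,x2,x3,x4=0001]: 11111111  (ones: 8)
  rows 16-23 [x1,x2,x3,x4=0010]: 00000000  (ones: 0)
  rows 24-31 [x1,x2,x3,x4=0011]: 00000000  (ones: 0)
  rows 32-39 [x1,x2,x3,x4=0100]: 11111111  (ones: 8)
  rows 40-47 [x1,x2,x3,x4=0101]: 11111111  (ones: 8)
  rows 48-55 [x1,x2,x3,x4=0110]: 00000000  (ones: 0)
  rows 56-63 [x1,x2,x3,x4=0111]: 00000000  (ones: 0)
  rows 64-71 [x1,x2,x3,x4=1000]: 11110000  (ones: 4)
  rows 72-79 [x1,x2,x3,x4=1001]: 11110000  (ones: 4)
  rows 80-87 [x1,x2,x3,x4=1010]: 00001111  (ones: 4)
  rows 88-95 [x1,x2,x3,x4=1011]: 00001111  (ones: 4)
  rows 96-103 [x1,x2,x3,x4=1100]: 11110000  (ones: 4)
  rows 104-111 [x1,x2,x3,x4=1101]: 11110000  (ones: 4)
  rows 112-119 [x1,x2,x3,x4=1110]: 00001111  (ones: 4)
  rows 120-127 [x1,x2,x3,x4=1111]: 00001111  (ones: 4)
Count of 1-rows = 8+8+0+0+8+8+0+0+4+4+4+4+4+4+4+4 = 64

64


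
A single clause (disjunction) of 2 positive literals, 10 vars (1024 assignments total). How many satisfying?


Step 1: Total=2^10=1024
Step 2: Unsat when all 2 false: 2^8=256
Step 3: Sat=1024-256=768

768


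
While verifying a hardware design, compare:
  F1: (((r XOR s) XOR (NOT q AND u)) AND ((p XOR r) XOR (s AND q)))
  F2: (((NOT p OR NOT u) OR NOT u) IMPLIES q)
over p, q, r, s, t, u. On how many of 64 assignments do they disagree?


F1 = (((r XOR s) XOR (NOT q AND u)) AND ((p XOR r) XOR (s AND q)))
F2 = (((NOT p OR NOT u) OR NOT u) IMPLIES q)
Evaluate both on each of 64 rows (bits = p,q,r,s,t,u):
  row 0 [000000]: F1=0 F2=0 -> 0
  row 1 [000001]: F1=0 F2=0 -> 0
  row 2 [000010]: F1=0 F2=0 -> 0
  row 3 [000011]: F1=0 F2=0 -> 0
  row 4 [000100]: F1=0 F2=0 -> 0
  (every remaining row is evaluated the same way; all 64 results are listed next)
Full result column, 8 rows per line (p,q,r fixed per line; s,t,u runs 000..111 left to right):
  rows 0-7 [p,q,r=000]: 00000000  (ones: 0)
  rows 8-15 [p,q,r=001]: 10100101  (ones: 4)
  rows 16-23 [p,q,r=010]: 11110000  (ones: 4)
  rows 24-31 [p,q,r=011]: 00001111  (ones: 4)
  rows 32-39 [p,q,r=100]: 00001111  (ones: 4)
  rows 40-47 [p,q,r=101]: 01010101  (ones: 4)
  rows 48-55 [p,q,r=110]: 11111111  (ones: 8)
  rows 56-63 [p,q,r=111]: 11111111  (ones: 8)
Disagreements = 0+4+4+4+4+4+8+8 = 36

36


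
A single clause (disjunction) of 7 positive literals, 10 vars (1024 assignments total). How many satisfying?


Step 1: Total=2^10=1024
Step 2: Unsat when all 7 false: 2^3=8
Step 3: Sat=1024-8=1016

1016


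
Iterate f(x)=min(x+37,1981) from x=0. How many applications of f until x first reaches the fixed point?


Step 1: x=0, cap=1981, increment=37
Step 2: x grows by 37 each step until capped at 1981; fixed point is x=1981
Step 3: iterations = ceil(1981/37) = 54

54


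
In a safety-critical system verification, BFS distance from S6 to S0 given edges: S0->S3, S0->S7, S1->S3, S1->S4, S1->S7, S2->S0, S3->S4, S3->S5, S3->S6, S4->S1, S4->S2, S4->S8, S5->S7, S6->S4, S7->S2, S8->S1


BFS layer-by-layer from S6:
  dist 0: {S6}
  dist 1: {S4}
  dist 2: {S1, S2, S8}
  dist 3: {S0, S3, S7}
  -> S0 reached at distance 3
Shortest path length = 3

3


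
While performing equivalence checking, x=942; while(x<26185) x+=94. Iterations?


Step 1: x goes from 942 toward 26185 by 94; the body runs while x<26185, so iterations = ceil((bound-start)/step)
Step 2: Distance=25243
Step 3: ceil(25243/94)=269

269


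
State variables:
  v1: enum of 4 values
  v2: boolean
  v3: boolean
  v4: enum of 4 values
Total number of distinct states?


State space = product of domain sizes of all variables.
Domain sizes:
  v1 (enum of 4 values): 4
  v2 (boolean): 2
  v3 (boolean): 2
  v4 (enum of 4 values): 4
Product = 4 * 2 * 2 * 4 = 64

64


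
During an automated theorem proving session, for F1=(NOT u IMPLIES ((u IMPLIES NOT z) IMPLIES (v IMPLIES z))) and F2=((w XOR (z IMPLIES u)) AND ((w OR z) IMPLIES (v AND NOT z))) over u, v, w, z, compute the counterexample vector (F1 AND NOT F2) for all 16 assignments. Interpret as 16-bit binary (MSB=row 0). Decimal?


F1 = (NOT u IMPLIES ((u IMPLIES NOT z) IMPLIES (v IMPLIES z)))
F2 = ((w XOR (z IMPLIES u)) AND ((w OR z) IMPLIES (v AND NOT z)))
Counterexample to F1=>F2 is where F1=1 and F2=0.
Evaluate each row (bits = u,v,w,z, MSB first):
  row 0 [0000]: F1=1 F2=1 -> F1&~F2 -> 0
  row 1 [0001]: F1=1 F2=0 -> F1&~F2 -> 1
  row 2 [0010]: F1=1 F2=0 -> F1&~F2 -> 1
  row 3 [0011]: F1=1 F2=0 -> F1&~F2 -> 1
  row 4 [0100]: F1=0 F2=1 -> F1&~F2 -> 0
  row 5 [0101]: F1=1 F2=0 -> F1&~F2 -> 1
  row 6 [0110]: F1=0 F2=0 -> F1&~F2 -> 0
  row 7 [0111]: F1=1 F2=0 -> F1&~F2 -> 1
  row 8 [1000]: F1=1 F2=1 -> F1&~F2 -> 0
  row 9 [1001]: F1=1 F2=0 -> F1&~F2 -> 1
  row 10 [1010]: F1=1 F2=0 -> F1&~F2 -> 1
  row 11 [1011]: F1=1 F2=0 -> F1&~F2 -> 1
  row 12 [1100]: F1=1 F2=1 -> F1&~F2 -> 0
  row 13 [1101]: F1=1 F2=0 -> F1&~F2 -> 1
  row 14 [1110]: F1=1 F2=0 -> F1&~F2 -> 1
  row 15 [1111]: F1=1 F2=0 -> F1&~F2 -> 1
Full result column, 4 rows per line (u,v fixed per line; w,z runs 00..11 left to right):
  rows 0-3 [u,v=00]: 0111  = hex 7
  rows 4-7 [u,v=01]: 0101  = hex 5
  rows 8-11 [u,v=10]: 0111  = hex 7
  rows 12-15 [u,v=11]: 0111  = hex 7
Counterexample vector (row 0 .. row 15) = 0111010101110111
Output column grouped in 4s = 0111 0101 0111 0111 = 0x7577
Convert to decimal digit by digit (value = value*16 + digit):
  7 -> 7
  7*16 + 5 = 117
  117*16 + 7 = 1879
  1879*16 + 7 = 30071
Decimal = 30071

30071


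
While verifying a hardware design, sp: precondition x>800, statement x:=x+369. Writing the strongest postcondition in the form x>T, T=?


Formula: sp(P, x:=E) = exists old_x. (x = E[old_x/x]) AND P[old_x/x] (old_x is the value of x before the assignment; eliminate old_x by solving x = E[old_x/x] for old_x)
Step 1: Precondition P: x>800, i.e. old_x > 800
Step 2: Assignment gives x = old_x + 369, so old_x = x - 369
Step 3: Substitute into P: x - 369 > 800
Step 4: Simplify: x > 800+369 = 1169

1169


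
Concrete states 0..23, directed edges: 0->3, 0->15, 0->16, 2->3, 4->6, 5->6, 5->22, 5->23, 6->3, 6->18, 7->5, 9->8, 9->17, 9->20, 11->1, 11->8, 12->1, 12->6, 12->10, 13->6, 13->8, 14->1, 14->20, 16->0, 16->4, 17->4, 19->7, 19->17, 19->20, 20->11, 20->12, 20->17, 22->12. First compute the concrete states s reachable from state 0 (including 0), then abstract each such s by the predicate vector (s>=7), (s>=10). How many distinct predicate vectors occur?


BFS from 0:
Concrete reachable: {0, 3, 4, 6, 15, 16, 18}
Abstract via predicates (s>=7), (s>=10):
  (0,0) <- {0, 3, 4, 6}
  (1,1) <- {15, 16, 18}
Distinct abstract states = 2

2


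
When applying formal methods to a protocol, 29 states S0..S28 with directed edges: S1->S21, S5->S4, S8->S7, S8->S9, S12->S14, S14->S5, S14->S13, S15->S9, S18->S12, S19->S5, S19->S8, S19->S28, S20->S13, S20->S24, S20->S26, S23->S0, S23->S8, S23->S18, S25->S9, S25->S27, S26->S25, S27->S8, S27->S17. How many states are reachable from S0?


BFS from S0:
  layer 0: {S0}
Reachable set: {S0}
Count = 1

1


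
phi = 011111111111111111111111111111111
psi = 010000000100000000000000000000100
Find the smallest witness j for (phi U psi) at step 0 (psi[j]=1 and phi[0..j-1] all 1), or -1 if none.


(phi U psi) at 0: need smallest j with psi[j]=1 and phi[i]=1 for all i in [0,j).
Scan from step 0:
  step 0: phi=0 -> phi-prefix broken from here
  step 1: psi=1 but phi already failed -> not a witness
  step 9: psi=1 but phi already failed -> not a witness
  step 30: psi=1 but phi already failed -> not a witness
  end of trace: no witness -> -1
Witness step = -1

-1


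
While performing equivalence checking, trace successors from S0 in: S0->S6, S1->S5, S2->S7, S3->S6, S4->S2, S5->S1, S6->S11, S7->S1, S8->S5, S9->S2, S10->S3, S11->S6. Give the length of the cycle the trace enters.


Trace from S0 until a state repeats:
  S0 -> S6 -> S11 -> S6
S6 first seen at step 1, revisited at step 3.
Cycle length = 3 - 1 = 2

2


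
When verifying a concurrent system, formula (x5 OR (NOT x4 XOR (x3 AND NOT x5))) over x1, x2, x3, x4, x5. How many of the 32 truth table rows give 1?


Formula: (x5 OR (NOT x4 XOR (x3 AND NOT x5))) over 5 vars (32 rows)
Evaluate each row (x1, x2, x3, x4, x5 as bits, MSB first):
  row 0 [00000]: (0 OR (NOT 0 XOR (0 AND NOT 0))) -> 1
  row 1 [00001]: (1 OR (NOT 0 XOR (0 AND NOT 1))) -> 1
  row 2 [00010]: (0 OR (NOT 1 XOR (0 AND NOT 0))) -> 0
  row 3 [00011]: (1 OR (NOT 1 XOR (0 AND NOT 1))) -> 1
  row 4 [00100]: (0 OR (NOT 0 XOR (1 AND NOT 0))) -> 0
  row 5 [00101]: (1 OR (NOT 0 XOR (1 AND NOT 1))) -> 1
  row 6 [00110]: (0 OR (NOT 1 XOR (1 AND NOT 0))) -> 1
  row 7 [00111]: (1 OR (NOT 1 XOR (1 AND NOT 1))) -> 1
  row 8 [01000]: (0 OR (NOT 0 XOR (0 AND NOT 0))) -> 1
  row 9 [01001]: (1 OR (NOT 0 XOR (0 AND NOT 1))) -> 1
  row 10 [01010]: (0 OR (NOT 1 XOR (0 AND NOT 0))) -> 0
  row 11 [01011]: (1 OR (NOT 1 XOR (0 AND NOT 1))) -> 1
  row 12 [01100]: (0 OR (NOT 0 XOR (1 AND NOT 0))) -> 0
  row 13 [01101]: (1 OR (NOT 0 XOR (1 AND NOT 1))) -> 1
  row 14 [01110]: (0 OR (NOT 1 XOR (1 AND NOT 0))) -> 1
  row 15 [01111]: (1 OR (NOT 1 XOR (1 AND NOT 1))) -> 1
  row 16 [10000]: (0 OR (NOT 0 XOR (0 AND NOT 0))) -> 1
  row 17 [10001]: (1 OR (NOT 0 XOR (0 AND NOT 1))) -> 1
  row 18 [10010]: (0 OR (NOT 1 XOR (0 AND NOT 0))) -> 0
  row 19 [10011]: (1 OR (NOT 1 XOR (0 AND NOT 1))) -> 1
  row 20 [10100]: (0 OR (NOT 0 XOR (1 AND NOT 0))) -> 0
  row 21 [10101]: (1 OR (NOT 0 XOR (1 AND NOT 1))) -> 1
  row 22 [10110]: (0 OR (NOT 1 XOR (1 AND NOT 0))) -> 1
  row 23 [10111]: (1 OR (NOT 1 XOR (1 AND NOT 1))) -> 1
  row 24 [11000]: (0 OR (NOT 0 XOR (0 AND NOT 0))) -> 1
  row 25 [11001]: (1 OR (NOT 0 XOR (0 AND NOT 1))) -> 1
  row 26 [11010]: (0 OR (NOT 1 XOR (0 AND NOT 0))) -> 0
  row 27 [11011]: (1 OR (NOT 1 XOR (0 AND NOT 1))) -> 1
  row 28 [11100]: (0 OR (NOT 0 XOR (1 AND NOT 0))) -> 0
  row 29 [11101]: (1 OR (NOT 0 XOR (1 AND NOT 1))) -> 1
  row 30 [11110]: (0 OR (NOT 1 XOR (1 AND NOT 0))) -> 1
  row 31 [11111]: (1 OR (NOT 1 XOR (1 AND NOT 1))) -> 1
Full result column, 8 rows per line (x1,x2 fixed per line; x3,x4,x5 runs 000..111 left to right):
  rows 0-7 [x1,x2=00]: 11010111  (ones: 6)
  rows 8-15 [x1,x2=01]: 11010111  (ones: 6)
  rows 16-23 [x1,x2=10]: 11010111  (ones: 6)
  rows 24-31 [x1,x2=11]: 11010111  (ones: 6)
Count of 1-rows = 6+6+6+6 = 24

24


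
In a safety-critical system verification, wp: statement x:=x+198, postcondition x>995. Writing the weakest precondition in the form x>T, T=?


Formula: wp(x:=E, P) = P[E/x] (substitute E for x in postcondition)
Step 1: Postcondition: x>995
Step 2: Substitute x+198 for x: x+198>995
Step 3: Solve for x: x > 995-198 = 797

797


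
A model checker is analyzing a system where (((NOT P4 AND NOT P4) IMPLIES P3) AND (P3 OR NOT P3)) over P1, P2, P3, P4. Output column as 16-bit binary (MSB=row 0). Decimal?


Formula: (((NOT P4 AND NOT P4) IMPLIES P3) AND (P3 OR NOT P3)) over P1, P2, P3, P4 (16 rows)
Evaluate each row (bits = P1,P2,P3,P4, MSB first):
  row 0 [0000]: (((NOT 0 AND NOT 0) IMPLIES 0) AND (0 OR NOT 0)) -> 0
  row 1 [0001]: (((NOT 1 AND NOT 1) IMPLIES 0) AND (0 OR NOT 0)) -> 1
  row 2 [0010]: (((NOT 0 AND NOT 0) IMPLIES 1) AND (1 OR NOT 1)) -> 1
  row 3 [0011]: (((NOT 1 AND NOT 1) IMPLIES 1) AND (1 OR NOT 1)) -> 1
  row 4 [0100]: (((NOT 0 AND NOT 0) IMPLIES 0) AND (0 OR NOT 0)) -> 0
  row 5 [0101]: (((NOT 1 AND NOT 1) IMPLIES 0) AND (0 OR NOT 0)) -> 1
  row 6 [0110]: (((NOT 0 AND NOT 0) IMPLIES 1) AND (1 OR NOT 1)) -> 1
  row 7 [0111]: (((NOT 1 AND NOT 1) IMPLIES 1) AND (1 OR NOT 1)) -> 1
  row 8 [1000]: (((NOT 0 AND NOT 0) IMPLIES 0) AND (0 OR NOT 0)) -> 0
  row 9 [1001]: (((NOT 1 AND NOT 1) IMPLIES 0) AND (0 OR NOT 0)) -> 1
  row 10 [1010]: (((NOT 0 AND NOT 0) IMPLIES 1) AND (1 OR NOT 1)) -> 1
  row 11 [1011]: (((NOT 1 AND NOT 1) IMPLIES 1) AND (1 OR NOT 1)) -> 1
  row 12 [1100]: (((NOT 0 AND NOT 0) IMPLIES 0) AND (0 OR NOT 0)) -> 0
  row 13 [1101]: (((NOT 1 AND NOT 1) IMPLIES 0) AND (0 OR NOT 0)) -> 1
  row 14 [1110]: (((NOT 0 AND NOT 0) IMPLIES 1) AND (1 OR NOT 1)) -> 1
  row 15 [1111]: (((NOT 1 AND NOT 1) IMPLIES 1) AND (1 OR NOT 1)) -> 1
Full result column, 4 rows per line (P1,P2 fixed per line; P3,P4 runs 00..11 left to right):
  rows 0-3 [P1,P2=00]: 0111  = hex 7
  rows 4-7 [P1,P2=01]: 0111  = hex 7
  rows 8-11 [P1,P2=10]: 0111  = hex 7
  rows 12-15 [P1,P2=11]: 0111  = hex 7
Output column (row 0 .. row 15) = 0111011101110111
Output column grouped in 4s = 0111 0111 0111 0111 = 0x7777
Convert to decimal digit by digit (value = value*16 + digit):
  7 -> 7
  7*16 + 7 = 119
  119*16 + 7 = 1911
  1911*16 + 7 = 30583
Decimal = 30583

30583


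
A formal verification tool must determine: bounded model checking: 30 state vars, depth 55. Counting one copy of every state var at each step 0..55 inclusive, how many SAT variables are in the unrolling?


BMC unrolls to depth k, creating one copy of each state var for steps 0..k.
Step count = 55 + 1 = 56 (steps 0 through 55)
Vars per step = 30
Total = 30 * 56 = 1680

1680


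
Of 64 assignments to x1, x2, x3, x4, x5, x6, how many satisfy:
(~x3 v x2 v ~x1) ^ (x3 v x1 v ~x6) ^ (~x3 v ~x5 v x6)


CNF with 3 clauses over 6 vars (64 assignments).
An assignment satisfies CNF iff every clause has >=1 true literal.
Check each row (bits = x1,x2,x3,x4,x5,x6; clause T/F shown):
  row 0 [000000]: clauses=TTT -> 1
  row 1 [000001]: clauses=TFT -> 0
  row 2 [000010]: clauses=TTT -> 1
  row 3 [000011]: clauses=TFT -> 0
  row 4 [000100]: clauses=TTT -> 1
  (every remaining row is evaluated the same way; all 64 results are listed next)
Full result column, 8 rows per line (x1,x2,x3 fixed per line; x4,x5,x6 runs 000..111 left to right):
  rows 0-7 [x1,x2,x3=000]: 10101010  (ones: 4)
  rows 8-15 [x1,x2,x3=001]: 11011101  (ones: 6)
  rows 16-23 [x1,x2,x3=010]: 10101010  (ones: 4)
  rows 24-31 [x1,x2,x3=011]: 11011101  (ones: 6)
  rows 32-39 [x1,x2,x3=100]: 11111111  (ones: 8)
  rows 40-47 [x1,x2,x3=101]: 00000000  (ones: 0)
  rows 48-55 [x1,x2,x3=110]: 11111111  (ones: 8)
  rows 56-63 [x1,x2,x3=111]: 11011101  (ones: 6)
Satisfying assignments = 4+6+4+6+8+0+8+6 = 42

42


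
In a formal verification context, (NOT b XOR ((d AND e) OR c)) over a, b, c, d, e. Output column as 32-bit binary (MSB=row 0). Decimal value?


Formula: (NOT b XOR ((d AND e) OR c)) over a, b, c, d, e (32 rows)
Evaluate each row (bits = a,b,c,d,e, MSB first):
  row 0 [00000]: (NOT 0 XOR ((0 AND 0) OR 0)) -> 1
  row 1 [00001]: (NOT 0 XOR ((0 AND 1) OR 0)) -> 1
  row 2 [00010]: (NOT 0 XOR ((1 AND 0) OR 0)) -> 1
  row 3 [00011]: (NOT 0 XOR ((1 AND 1) OR 0)) -> 0
  row 4 [00100]: (NOT 0 XOR ((0 AND 0) OR 1)) -> 0
  row 5 [00101]: (NOT 0 XOR ((0 AND 1) OR 1)) -> 0
  row 6 [00110]: (NOT 0 XOR ((1 AND 0) OR 1)) -> 0
  row 7 [00111]: (NOT 0 XOR ((1 AND 1) OR 1)) -> 0
  row 8 [01000]: (NOT 1 XOR ((0 AND 0) OR 0)) -> 0
  row 9 [01001]: (NOT 1 XOR ((0 AND 1) OR 0)) -> 0
  row 10 [01010]: (NOT 1 XOR ((1 AND 0) OR 0)) -> 0
  row 11 [01011]: (NOT 1 XOR ((1 AND 1) OR 0)) -> 1
  row 12 [01100]: (NOT 1 XOR ((0 AND 0) OR 1)) -> 1
  row 13 [01101]: (NOT 1 XOR ((0 AND 1) OR 1)) -> 1
  row 14 [01110]: (NOT 1 XOR ((1 AND 0) OR 1)) -> 1
  row 15 [01111]: (NOT 1 XOR ((1 AND 1) OR 1)) -> 1
  row 16 [10000]: (NOT 0 XOR ((0 AND 0) OR 0)) -> 1
  row 17 [10001]: (NOT 0 XOR ((0 AND 1) OR 0)) -> 1
  row 18 [10010]: (NOT 0 XOR ((1 AND 0) OR 0)) -> 1
  row 19 [10011]: (NOT 0 XOR ((1 AND 1) OR 0)) -> 0
  row 20 [10100]: (NOT 0 XOR ((0 AND 0) OR 1)) -> 0
  row 21 [10101]: (NOT 0 XOR ((0 AND 1) OR 1)) -> 0
  row 22 [10110]: (NOT 0 XOR ((1 AND 0) OR 1)) -> 0
  row 23 [10111]: (NOT 0 XOR ((1 AND 1) OR 1)) -> 0
  row 24 [11000]: (NOT 1 XOR ((0 AND 0) OR 0)) -> 0
  row 25 [11001]: (NOT 1 XOR ((0 AND 1) OR 0)) -> 0
  row 26 [11010]: (NOT 1 XOR ((1 AND 0) OR 0)) -> 0
  row 27 [11011]: (NOT 1 XOR ((1 AND 1) OR 0)) -> 1
  row 28 [11100]: (NOT 1 XOR ((0 AND 0) OR 1)) -> 1
  row 29 [11101]: (NOT 1 XOR ((0 AND 1) OR 1)) -> 1
  row 30 [11110]: (NOT 1 XOR ((1 AND 0) OR 1)) -> 1
  row 31 [11111]: (NOT 1 XOR ((1 AND 1) OR 1)) -> 1
Full result column, 4 rows per line (a,b,c fixed per line; d,e runs 00..11 left to right):
  rows 0-3 [a,b,c=000]: 1110  = hex E
  rows 4-7 [a,b,c=001]: 0000  = hex 0
  rows 8-11 [a,b,c=010]: 0001  = hex 1
  rows 12-15 [a,b,c=011]: 1111  = hex F
  rows 16-19 [a,b,c=100]: 1110  = hex E
  rows 20-23 [a,b,c=101]: 0000  = hex 0
  rows 24-27 [a,b,c=110]: 0001  = hex 1
  rows 28-31 [a,b,c=111]: 1111  = hex F
Output column (row 0 .. row 31) = 11100000000111111110000000011111
Output column grouped in 4s = 1110 0000 0001 1111 1110 0000 0001 1111 = 0xE01FE01F
Convert to decimal digit by digit (value = value*16 + digit):
  E -> 14
  14*16 + 0 = 224
  224*16 + 1 = 3585
  3585*16 + 15 (F) = 57375
  57375*16 + 14 (E) = 918014
  918014*16 + 0 = 14688224
  14688224*16 + 1 = 235011585
  235011585*16 + 15 (F) = 3760185375
Decimal = 3760185375

3760185375


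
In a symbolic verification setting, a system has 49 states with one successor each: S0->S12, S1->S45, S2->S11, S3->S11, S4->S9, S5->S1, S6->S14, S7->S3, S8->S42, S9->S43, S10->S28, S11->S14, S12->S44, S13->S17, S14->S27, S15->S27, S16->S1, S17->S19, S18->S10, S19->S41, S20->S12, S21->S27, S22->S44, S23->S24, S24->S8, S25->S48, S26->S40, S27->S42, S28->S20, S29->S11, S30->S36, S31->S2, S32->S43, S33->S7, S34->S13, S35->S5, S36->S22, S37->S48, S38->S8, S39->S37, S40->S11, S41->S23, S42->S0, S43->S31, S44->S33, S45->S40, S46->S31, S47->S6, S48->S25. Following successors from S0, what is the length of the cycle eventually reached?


Trace from S0 until a state repeats:
  S0 -> S12 -> S44 -> S33 -> S7 -> S3 -> S11 -> S14 -> S27 -> S42 -> S0
S0 first seen at step 0, revisited at step 10.
Cycle length = 10 - 0 = 10

10


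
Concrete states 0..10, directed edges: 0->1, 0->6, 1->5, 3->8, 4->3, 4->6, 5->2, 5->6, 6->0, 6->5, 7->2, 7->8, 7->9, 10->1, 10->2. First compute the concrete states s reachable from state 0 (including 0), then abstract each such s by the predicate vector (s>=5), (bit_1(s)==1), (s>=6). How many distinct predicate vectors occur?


BFS from 0:
Concrete reachable: {0, 1, 2, 5, 6}
Abstract via predicates (s>=5), (bit_1(s)==1), (s>=6):
  (0,0,0) <- {0, 1}
  (0,1,0) <- {2}
  (1,0,0) <- {5}
  (1,1,1) <- {6}
Distinct abstract states = 4

4


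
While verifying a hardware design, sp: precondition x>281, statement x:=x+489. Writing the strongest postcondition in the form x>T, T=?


Formula: sp(P, x:=E) = exists old_x. (x = E[old_x/x]) AND P[old_x/x] (old_x is the value of x before the assignment; eliminate old_x by solving x = E[old_x/x] for old_x)
Step 1: Precondition P: x>281, i.e. old_x > 281
Step 2: Assignment gives x = old_x + 489, so old_x = x - 489
Step 3: Substitute into P: x - 489 > 281
Step 4: Simplify: x > 281+489 = 770

770


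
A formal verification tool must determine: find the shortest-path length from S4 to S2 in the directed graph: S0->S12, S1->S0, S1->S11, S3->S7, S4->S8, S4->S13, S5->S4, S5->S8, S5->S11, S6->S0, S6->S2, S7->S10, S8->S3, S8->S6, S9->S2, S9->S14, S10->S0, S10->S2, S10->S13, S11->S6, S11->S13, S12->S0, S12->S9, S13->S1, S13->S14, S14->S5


BFS layer-by-layer from S4:
  dist 0: {S4}
  dist 1: {S8, S13}
  dist 2: {S1, S3, S6, S14}
  dist 3: {S0, S2, S5, S7, S11}
  -> S2 reached at distance 3
Shortest path length = 3

3


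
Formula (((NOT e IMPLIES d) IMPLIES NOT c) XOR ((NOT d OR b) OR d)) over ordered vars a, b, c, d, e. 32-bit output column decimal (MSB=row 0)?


Formula: (((NOT e IMPLIES d) IMPLIES NOT c) XOR ((NOT d OR b) OR d)) over a, b, c, d, e (32 rows)
Evaluate each row (bits = a,b,c,d,e, MSB first):
  row 0 [00000]: (((NOT 0 IMPLIES 0) IMPLIES NOT 0) XOR ((NOT 0 OR 0) OR 0)) -> 0
  row 1 [00001]: (((NOT 1 IMPLIES 0) IMPLIES NOT 0) XOR ((NOT 0 OR 0) OR 0)) -> 0
  row 2 [00010]: (((NOT 0 IMPLIES 1) IMPLIES NOT 0) XOR ((NOT 1 OR 0) OR 1)) -> 0
  row 3 [00011]: (((NOT 1 IMPLIES 1) IMPLIES NOT 0) XOR ((NOT 1 OR 0) OR 1)) -> 0
  row 4 [00100]: (((NOT 0 IMPLIES 0) IMPLIES NOT 1) XOR ((NOT 0 OR 0) OR 0)) -> 0
  row 5 [00101]: (((NOT 1 IMPLIES 0) IMPLIES NOT 1) XOR ((NOT 0 OR 0) OR 0)) -> 1
  row 6 [00110]: (((NOT 0 IMPLIES 1) IMPLIES NOT 1) XOR ((NOT 1 OR 0) OR 1)) -> 1
  row 7 [00111]: (((NOT 1 IMPLIES 1) IMPLIES NOT 1) XOR ((NOT 1 OR 0) OR 1)) -> 1
  row 8 [01000]: (((NOT 0 IMPLIES 0) IMPLIES NOT 0) XOR ((NOT 0 OR 1) OR 0)) -> 0
  row 9 [01001]: (((NOT 1 IMPLIES 0) IMPLIES NOT 0) XOR ((NOT 0 OR 1) OR 0)) -> 0
  row 10 [01010]: (((NOT 0 IMPLIES 1) IMPLIES NOT 0) XOR ((NOT 1 OR 1) OR 1)) -> 0
  row 11 [01011]: (((NOT 1 IMPLIES 1) IMPLIES NOT 0) XOR ((NOT 1 OR 1) OR 1)) -> 0
  row 12 [01100]: (((NOT 0 IMPLIES 0) IMPLIES NOT 1) XOR ((NOT 0 OR 1) OR 0)) -> 0
  row 13 [01101]: (((NOT 1 IMPLIES 0) IMPLIES NOT 1) XOR ((NOT 0 OR 1) OR 0)) -> 1
  row 14 [01110]: (((NOT 0 IMPLIES 1) IMPLIES NOT 1) XOR ((NOT 1 OR 1) OR 1)) -> 1
  row 15 [01111]: (((NOT 1 IMPLIES 1) IMPLIES NOT 1) XOR ((NOT 1 OR 1) OR 1)) -> 1
  row 16 [10000]: (((NOT 0 IMPLIES 0) IMPLIES NOT 0) XOR ((NOT 0 OR 0) OR 0)) -> 0
  row 17 [10001]: (((NOT 1 IMPLIES 0) IMPLIES NOT 0) XOR ((NOT 0 OR 0) OR 0)) -> 0
  row 18 [10010]: (((NOT 0 IMPLIES 1) IMPLIES NOT 0) XOR ((NOT 1 OR 0) OR 1)) -> 0
  row 19 [10011]: (((NOT 1 IMPLIES 1) IMPLIES NOT 0) XOR ((NOT 1 OR 0) OR 1)) -> 0
  row 20 [10100]: (((NOT 0 IMPLIES 0) IMPLIES NOT 1) XOR ((NOT 0 OR 0) OR 0)) -> 0
  row 21 [10101]: (((NOT 1 IMPLIES 0) IMPLIES NOT 1) XOR ((NOT 0 OR 0) OR 0)) -> 1
  row 22 [10110]: (((NOT 0 IMPLIES 1) IMPLIES NOT 1) XOR ((NOT 1 OR 0) OR 1)) -> 1
  row 23 [10111]: (((NOT 1 IMPLIES 1) IMPLIES NOT 1) XOR ((NOT 1 OR 0) OR 1)) -> 1
  row 24 [11000]: (((NOT 0 IMPLIES 0) IMPLIES NOT 0) XOR ((NOT 0 OR 1) OR 0)) -> 0
  row 25 [11001]: (((NOT 1 IMPLIES 0) IMPLIES NOT 0) XOR ((NOT 0 OR 1) OR 0)) -> 0
  row 26 [11010]: (((NOT 0 IMPLIES 1) IMPLIES NOT 0) XOR ((NOT 1 OR 1) OR 1)) -> 0
  row 27 [11011]: (((NOT 1 IMPLIES 1) IMPLIES NOT 0) XOR ((NOT 1 OR 1) OR 1)) -> 0
  row 28 [11100]: (((NOT 0 IMPLIES 0) IMPLIES NOT 1) XOR ((NOT 0 OR 1) OR 0)) -> 0
  row 29 [11101]: (((NOT 1 IMPLIES 0) IMPLIES NOT 1) XOR ((NOT 0 OR 1) OR 0)) -> 1
  row 30 [11110]: (((NOT 0 IMPLIES 1) IMPLIES NOT 1) XOR ((NOT 1 OR 1) OR 1)) -> 1
  row 31 [11111]: (((NOT 1 IMPLIES 1) IMPLIES NOT 1) XOR ((NOT 1 OR 1) OR 1)) -> 1
Full result column, 4 rows per line (a,b,c fixed per line; d,e runs 00..11 left to right):
  rows 0-3 [a,b,c=000]: 0000  = hex 0
  rows 4-7 [a,b,c=001]: 0111  = hex 7
  rows 8-11 [a,b,c=010]: 0000  = hex 0
  rows 12-15 [a,b,c=011]: 0111  = hex 7
  rows 16-19 [a,b,c=100]: 0000  = hex 0
  rows 20-23 [a,b,c=101]: 0111  = hex 7
  rows 24-27 [a,b,c=110]: 0000  = hex 0
  rows 28-31 [a,b,c=111]: 0111  = hex 7
Output column (row 0 .. row 31) = 00000111000001110000011100000111
Output column grouped in 4s = 0000 0111 0000 0111 0000 0111 0000 0111 = 0x07070707
Convert to decimal digit by digit (value = value*16 + digit):
  0 -> 0
  0*16 + 7 = 7
  7*16 + 0 = 112
  112*16 + 7 = 1799
  1799*16 + 0 = 28784
  28784*16 + 7 = 460551
  460551*16 + 0 = 7368816
  7368816*16 + 7 = 117901063
Decimal = 117901063

117901063


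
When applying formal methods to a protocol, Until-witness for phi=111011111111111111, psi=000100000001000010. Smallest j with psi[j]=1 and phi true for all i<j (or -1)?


(phi U psi) at 0: need smallest j with psi[j]=1 and phi[i]=1 for all i in [0,j).
Scan from step 0:
  step 0: phi=1, psi=0 -> continue
  step 1: phi=1, psi=0 -> continue
  step 2: phi=1, psi=0 -> continue
  step 3: psi=1 and phi held for [0,3) -> witness found
Witness step = 3

3


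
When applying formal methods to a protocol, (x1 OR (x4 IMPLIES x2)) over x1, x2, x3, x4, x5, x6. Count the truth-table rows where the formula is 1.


Formula: (x1 OR (x4 IMPLIES x2)) over 6 vars (64 rows)
Evaluate each row (x1, x2, x3, x4, x5, x6 as bits, MSB first):
  row 0 [000000]: (0 OR (0 IMPLIES 0)) -> 1
  row 1 [000001]: (0 OR (0 IMPLIES 0)) -> 1
  row 2 [000010]: (0 OR (0 IMPLIES 0)) -> 1
  row 3 [000011]: (0 OR (0 IMPLIES 0)) -> 1
  row 4 [000100]: (0 OR (1 IMPLIES 0)) -> 0
  (every remaining row is evaluated the same way; all 64 results are listed next)
Full result column, 8 rows per line (x1,x2,x3 fixed per line; x4,x5,x6 runs 000..111 left to right):
  rows 0-7 [x1,x2,x3=000]: 11110000  (ones: 4)
  rows 8-15 [x1,x2,x3=001]: 11110000  (ones: 4)
  rows 16-23 [x1,x2,x3=010]: 11111111  (ones: 8)
  rows 24-31 [x1,x2,x3=011]: 11111111  (ones: 8)
  rows 32-39 [x1,x2,x3=100]: 11111111  (ones: 8)
  rows 40-47 [x1,x2,x3=101]: 11111111  (ones: 8)
  rows 48-55 [x1,x2,x3=110]: 11111111  (ones: 8)
  rows 56-63 [x1,x2,x3=111]: 11111111  (ones: 8)
Count of 1-rows = 4+4+8+8+8+8+8+8 = 56

56


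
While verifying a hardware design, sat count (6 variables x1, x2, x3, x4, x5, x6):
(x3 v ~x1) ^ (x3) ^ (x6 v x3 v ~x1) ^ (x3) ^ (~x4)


CNF with 5 clauses over 6 vars (64 assignments).
An assignment satisfies CNF iff every clause has >=1 true literal.
Check each row (bits = x1,x2,x3,x4,x5,x6; clause T/F shown):
  row 0 [000000]: clauses=TFTFT -> 0
  row 1 [000001]: clauses=TFTFT -> 0
  row 2 [000010]: clauses=TFTFT -> 0
  row 3 [000011]: clauses=TFTFT -> 0
  row 4 [000100]: clauses=TFTFF -> 0
  (every remaining row is evaluated the same way; all 64 results are listed next)
Full result column, 8 rows per line (x1,x2,x3 fixed per line; x4,x5,x6 runs 000..111 left to right):
  rows 0-7 [x1,x2,x3=000]: 00000000  (ones: 0)
  rows 8-15 [x1,x2,x3=001]: 11110000  (ones: 4)
  rows 16-23 [x1,x2,x3=010]: 00000000  (ones: 0)
  rows 24-31 [x1,x2,x3=011]: 11110000  (ones: 4)
  rows 32-39 [x1,x2,x3=100]: 00000000  (ones: 0)
  rows 40-47 [x1,x2,x3=101]: 11110000  (ones: 4)
  rows 48-55 [x1,x2,x3=110]: 00000000  (ones: 0)
  rows 56-63 [x1,x2,x3=111]: 11110000  (ones: 4)
Satisfying assignments = 0+4+0+4+0+4+0+4 = 16

16


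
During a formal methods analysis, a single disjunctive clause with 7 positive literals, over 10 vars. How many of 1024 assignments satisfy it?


Step 1: Total=2^10=1024
Step 2: Unsat when all 7 false: 2^3=8
Step 3: Sat=1024-8=1016

1016


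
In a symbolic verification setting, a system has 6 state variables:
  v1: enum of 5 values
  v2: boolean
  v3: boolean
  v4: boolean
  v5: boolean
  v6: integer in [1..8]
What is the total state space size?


State space = product of domain sizes of all variables.
Domain sizes:
  v1 (enum of 5 values): 5
  v2 (boolean): 2
  v3 (boolean): 2
  v4 (boolean): 2
  v5 (boolean): 2
  v6 (integer in [1..8]): 8
Product = 5 * 2 * 2 * 2 * 2 * 8 = 640

640


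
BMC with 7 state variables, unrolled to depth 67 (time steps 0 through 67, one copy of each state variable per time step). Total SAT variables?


BMC unrolls to depth k, creating one copy of each state var for steps 0..k.
Step count = 67 + 1 = 68 (steps 0 through 67)
Vars per step = 7
Total = 7 * 68 = 476

476


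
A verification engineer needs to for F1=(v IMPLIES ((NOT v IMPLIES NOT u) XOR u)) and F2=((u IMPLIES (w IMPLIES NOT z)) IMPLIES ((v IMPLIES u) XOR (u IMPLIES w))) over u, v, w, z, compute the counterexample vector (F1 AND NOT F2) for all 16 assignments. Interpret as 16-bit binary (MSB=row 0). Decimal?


F1 = (v IMPLIES ((NOT v IMPLIES NOT u) XOR u))
F2 = ((u IMPLIES (w IMPLIES NOT z)) IMPLIES ((v IMPLIES u) XOR (u IMPLIES w)))
Counterexample to F1=>F2 is where F1=1 and F2=0.
Evaluate each row (bits = u,v,w,z, MSB first):
  row 0 [0000]: F1=1 F2=0 -> F1&~F2 -> 1
  row 1 [0001]: F1=1 F2=0 -> F1&~F2 -> 1
  row 2 [0010]: F1=1 F2=0 -> F1&~F2 -> 1
  row 3 [0011]: F1=1 F2=0 -> F1&~F2 -> 1
  row 4 [0100]: F1=1 F2=1 -> F1&~F2 -> 0
  row 5 [0101]: F1=1 F2=1 -> F1&~F2 -> 0
  row 6 [0110]: F1=1 F2=1 -> F1&~F2 -> 0
  row 7 [0111]: F1=1 F2=1 -> F1&~F2 -> 0
  row 8 [1000]: F1=1 F2=1 -> F1&~F2 -> 0
  row 9 [1001]: F1=1 F2=1 -> F1&~F2 -> 0
  row 10 [1010]: F1=1 F2=0 -> F1&~F2 -> 1
  row 11 [1011]: F1=1 F2=1 -> F1&~F2 -> 0
  row 12 [1100]: F1=0 F2=1 -> F1&~F2 -> 0
  row 13 [1101]: F1=0 F2=1 -> F1&~F2 -> 0
  row 14 [1110]: F1=0 F2=0 -> F1&~F2 -> 0
  row 15 [1111]: F1=0 F2=1 -> F1&~F2 -> 0
Full result column, 4 rows per line (u,v fixed per line; w,z runs 00..11 left to right):
  rows 0-3 [u,v=00]: 1111  = hex F
  rows 4-7 [u,v=01]: 0000  = hex 0
  rows 8-11 [u,v=10]: 0010  = hex 2
  rows 12-15 [u,v=11]: 0000  = hex 0
Counterexample vector (row 0 .. row 15) = 1111000000100000
Output column grouped in 4s = 1111 0000 0010 0000 = 0xF020
Convert to decimal digit by digit (value = value*16 + digit):
  F -> 15
  15*16 + 0 = 240
  240*16 + 2 = 3842
  3842*16 + 0 = 61472
Decimal = 61472

61472


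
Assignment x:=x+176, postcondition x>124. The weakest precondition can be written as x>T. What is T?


Formula: wp(x:=E, P) = P[E/x] (substitute E for x in postcondition)
Step 1: Postcondition: x>124
Step 2: Substitute x+176 for x: x+176>124
Step 3: Solve for x: x > 124-176 = -52

-52


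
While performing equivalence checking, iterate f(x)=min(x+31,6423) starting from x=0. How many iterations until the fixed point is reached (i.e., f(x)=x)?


Step 1: x=0, cap=6423, increment=31
Step 2: x grows by 31 each step until capped at 6423; fixed point is x=6423
Step 3: iterations = ceil(6423/31) = 208

208


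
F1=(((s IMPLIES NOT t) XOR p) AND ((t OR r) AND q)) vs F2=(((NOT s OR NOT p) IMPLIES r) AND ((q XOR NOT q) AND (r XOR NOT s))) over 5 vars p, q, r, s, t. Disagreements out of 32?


F1 = (((s IMPLIES NOT t) XOR p) AND ((t OR r) AND q))
F2 = (((NOT s OR NOT p) IMPLIES r) AND ((q XOR NOT q) AND (r XOR NOT s)))
Evaluate both on each of 32 rows (bits = p,q,r,s,t):
  row 0 [00000]: F1=0 F2=0 -> 0
  row 1 [00001]: F1=0 F2=0 -> 0
  row 2 [00010]: F1=0 F2=0 -> 0
  row 3 [00011]: F1=0 F2=0 -> 0
  row 4 [00100]: F1=0 F2=0 -> 0
  row 5 [00101]: F1=0 F2=0 -> 0
  row 6 [00110]: F1=0 F2=1 (differ) -> 1
  row 7 [00111]: F1=0 F2=1 (differ) -> 1
  row 8 [01000]: F1=0 F2=0 -> 0
  row 9 [01001]: F1=1 F2=0 (differ) -> 1
  row 10 [01010]: F1=0 F2=0 -> 0
  row 11 [01011]: F1=0 F2=0 -> 0
  row 12 [01100]: F1=1 F2=0 (differ) -> 1
  row 13 [01101]: F1=1 F2=0 (differ) -> 1
  row 14 [01110]: F1=1 F2=1 -> 0
  row 15 [01111]: F1=0 F2=1 (differ) -> 1
  row 16 [10000]: F1=0 F2=0 -> 0
  row 17 [10001]: F1=0 F2=0 -> 0
  row 18 [10010]: F1=0 F2=0 -> 0
  row 19 [10011]: F1=0 F2=0 -> 0
  row 20 [10100]: F1=0 F2=0 -> 0
  row 21 [10101]: F1=0 F2=0 -> 0
  row 22 [10110]: F1=0 F2=1 (differ) -> 1
  row 23 [10111]: F1=0 F2=1 (differ) -> 1
  row 24 [11000]: F1=0 F2=0 -> 0
  row 25 [11001]: F1=0 F2=0 -> 0
  row 26 [11010]: F1=0 F2=0 -> 0
  row 27 [11011]: F1=1 F2=0 (differ) -> 1
  row 28 [11100]: F1=0 F2=0 -> 0
  row 29 [11101]: F1=0 F2=0 -> 0
  row 30 [11110]: F1=0 F2=1 (differ) -> 1
  row 31 [11111]: F1=1 F2=1 -> 0
Full result column, 8 rows per line (p,q fixed per line; r,s,t runs 000..111 left to right):
  rows 0-7 [p,q=00]: 00000011  (ones: 2)
  rows 8-15 [p,q=01]: 01001101  (ones: 4)
  rows 16-23 [p,q=10]: 00000011  (ones: 2)
  rows 24-31 [p,q=11]: 00010010  (ones: 2)
Disagreements = 2+4+2+2 = 10

10


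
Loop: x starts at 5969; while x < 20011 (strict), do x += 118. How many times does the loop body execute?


Step 1: x goes from 5969 toward 20011 by 118; the body runs while x<20011, so iterations = ceil((bound-start)/step)
Step 2: Distance=14042
Step 3: ceil(14042/118)=119

119


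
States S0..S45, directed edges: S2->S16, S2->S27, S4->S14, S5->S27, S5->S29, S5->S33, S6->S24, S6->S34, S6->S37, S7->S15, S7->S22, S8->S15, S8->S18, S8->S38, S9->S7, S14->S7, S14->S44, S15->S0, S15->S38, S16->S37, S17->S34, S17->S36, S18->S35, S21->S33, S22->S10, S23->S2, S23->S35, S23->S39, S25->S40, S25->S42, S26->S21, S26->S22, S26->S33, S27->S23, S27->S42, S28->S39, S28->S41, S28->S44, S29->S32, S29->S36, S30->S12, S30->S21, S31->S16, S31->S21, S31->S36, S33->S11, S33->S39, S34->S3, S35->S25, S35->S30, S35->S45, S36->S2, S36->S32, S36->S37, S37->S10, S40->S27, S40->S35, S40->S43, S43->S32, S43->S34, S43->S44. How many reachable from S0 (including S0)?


BFS from S0:
  layer 0: {S0}
Reachable set: {S0}
Count = 1

1


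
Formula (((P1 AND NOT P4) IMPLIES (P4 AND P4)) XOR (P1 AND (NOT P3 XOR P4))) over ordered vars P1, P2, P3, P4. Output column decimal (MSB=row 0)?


Formula: (((P1 AND NOT P4) IMPLIES (P4 AND P4)) XOR (P1 AND (NOT P3 XOR P4))) over P1, P2, P3, P4 (16 rows)
Evaluate each row (bits = P1,P2,P3,P4, MSB first):
  row 0 [0000]: (((0 AND NOT 0) IMPLIES (0 AND 0)) XOR (0 AND (NOT 0 XOR 0))) -> 1
  row 1 [0001]: (((0 AND NOT 1) IMPLIES (1 AND 1)) XOR (0 AND (NOT 0 XOR 1))) -> 1
  row 2 [0010]: (((0 AND NOT 0) IMPLIES (0 AND 0)) XOR (0 AND (NOT 1 XOR 0))) -> 1
  row 3 [0011]: (((0 AND NOT 1) IMPLIES (1 AND 1)) XOR (0 AND (NOT 1 XOR 1))) -> 1
  row 4 [0100]: (((0 AND NOT 0) IMPLIES (0 AND 0)) XOR (0 AND (NOT 0 XOR 0))) -> 1
  row 5 [0101]: (((0 AND NOT 1) IMPLIES (1 AND 1)) XOR (0 AND (NOT 0 XOR 1))) -> 1
  row 6 [0110]: (((0 AND NOT 0) IMPLIES (0 AND 0)) XOR (0 AND (NOT 1 XOR 0))) -> 1
  row 7 [0111]: (((0 AND NOT 1) IMPLIES (1 AND 1)) XOR (0 AND (NOT 1 XOR 1))) -> 1
  row 8 [1000]: (((1 AND NOT 0) IMPLIES (0 AND 0)) XOR (1 AND (NOT 0 XOR 0))) -> 1
  row 9 [1001]: (((1 AND NOT 1) IMPLIES (1 AND 1)) XOR (1 AND (NOT 0 XOR 1))) -> 1
  row 10 [1010]: (((1 AND NOT 0) IMPLIES (0 AND 0)) XOR (1 AND (NOT 1 XOR 0))) -> 0
  row 11 [1011]: (((1 AND NOT 1) IMPLIES (1 AND 1)) XOR (1 AND (NOT 1 XOR 1))) -> 0
  row 12 [1100]: (((1 AND NOT 0) IMPLIES (0 AND 0)) XOR (1 AND (NOT 0 XOR 0))) -> 1
  row 13 [1101]: (((1 AND NOT 1) IMPLIES (1 AND 1)) XOR (1 AND (NOT 0 XOR 1))) -> 1
  row 14 [1110]: (((1 AND NOT 0) IMPLIES (0 AND 0)) XOR (1 AND (NOT 1 XOR 0))) -> 0
  row 15 [1111]: (((1 AND NOT 1) IMPLIES (1 AND 1)) XOR (1 AND (NOT 1 XOR 1))) -> 0
Full result column, 4 rows per line (P1,P2 fixed per line; P3,P4 runs 00..11 left to right):
  rows 0-3 [P1,P2=00]: 1111  = hex F
  rows 4-7 [P1,P2=01]: 1111  = hex F
  rows 8-11 [P1,P2=10]: 1100  = hex C
  rows 12-15 [P1,P2=11]: 1100  = hex C
Output column (row 0 .. row 15) = 1111111111001100
Output column grouped in 4s = 1111 1111 1100 1100 = 0xFFCC
Convert to decimal digit by digit (value = value*16 + digit):
  F -> 15
  15*16 + 15 (F) = 255
  255*16 + 12 (C) = 4092
  4092*16 + 12 (C) = 65484
Decimal = 65484

65484


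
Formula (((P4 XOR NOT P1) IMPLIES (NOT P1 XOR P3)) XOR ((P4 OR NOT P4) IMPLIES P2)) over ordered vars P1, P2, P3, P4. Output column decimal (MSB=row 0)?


Formula: (((P4 XOR NOT P1) IMPLIES (NOT P1 XOR P3)) XOR ((P4 OR NOT P4) IMPLIES P2)) over P1, P2, P3, P4 (16 rows)
Evaluate each row (bits = P1,P2,P3,P4, MSB first):
  row 0 [0000]: (((0 XOR NOT 0) IMPLIES (NOT 0 XOR 0)) XOR ((0 OR NOT 0) IMPLIES 0)) -> 1
  row 1 [0001]: (((1 XOR NOT 0) IMPLIES (NOT 0 XOR 0)) XOR ((1 OR NOT 1) IMPLIES 0)) -> 1
  row 2 [0010]: (((0 XOR NOT 0) IMPLIES (NOT 0 XOR 1)) XOR ((0 OR NOT 0) IMPLIES 0)) -> 0
  row 3 [0011]: (((1 XOR NOT 0) IMPLIES (NOT 0 XOR 1)) XOR ((1 OR NOT 1) IMPLIES 0)) -> 1
  row 4 [0100]: (((0 XOR NOT 0) IMPLIES (NOT 0 XOR 0)) XOR ((0 OR NOT 0) IMPLIES 1)) -> 0
  row 5 [0101]: (((1 XOR NOT 0) IMPLIES (NOT 0 XOR 0)) XOR ((1 OR NOT 1) IMPLIES 1)) -> 0
  row 6 [0110]: (((0 XOR NOT 0) IMPLIES (NOT 0 XOR 1)) XOR ((0 OR NOT 0) IMPLIES 1)) -> 1
  row 7 [0111]: (((1 XOR NOT 0) IMPLIES (NOT 0 XOR 1)) XOR ((1 OR NOT 1) IMPLIES 1)) -> 0
  row 8 [1000]: (((0 XOR NOT 1) IMPLIES (NOT 1 XOR 0)) XOR ((0 OR NOT 0) IMPLIES 0)) -> 1
  row 9 [1001]: (((1 XOR NOT 1) IMPLIES (NOT 1 XOR 0)) XOR ((1 OR NOT 1) IMPLIES 0)) -> 0
  row 10 [1010]: (((0 XOR NOT 1) IMPLIES (NOT 1 XOR 1)) XOR ((0 OR NOT 0) IMPLIES 0)) -> 1
  row 11 [1011]: (((1 XOR NOT 1) IMPLIES (NOT 1 XOR 1)) XOR ((1 OR NOT 1) IMPLIES 0)) -> 1
  row 12 [1100]: (((0 XOR NOT 1) IMPLIES (NOT 1 XOR 0)) XOR ((0 OR NOT 0) IMPLIES 1)) -> 0
  row 13 [1101]: (((1 XOR NOT 1) IMPLIES (NOT 1 XOR 0)) XOR ((1 OR NOT 1) IMPLIES 1)) -> 1
  row 14 [1110]: (((0 XOR NOT 1) IMPLIES (NOT 1 XOR 1)) XOR ((0 OR NOT 0) IMPLIES 1)) -> 0
  row 15 [1111]: (((1 XOR NOT 1) IMPLIES (NOT 1 XOR 1)) XOR ((1 OR NOT 1) IMPLIES 1)) -> 0
Full result column, 4 rows per line (P1,P2 fixed per line; P3,P4 runs 00..11 left to right):
  rows 0-3 [P1,P2=00]: 1101  = hex D
  rows 4-7 [P1,P2=01]: 0010  = hex 2
  rows 8-11 [P1,P2=10]: 1011  = hex B
  rows 12-15 [P1,P2=11]: 0100  = hex 4
Output column (row 0 .. row 15) = 1101001010110100
Output column grouped in 4s = 1101 0010 1011 0100 = 0xD2B4
Convert to decimal digit by digit (value = value*16 + digit):
  D -> 13
  13*16 + 2 = 210
  210*16 + 11 (B) = 3371
  3371*16 + 4 = 53940
Decimal = 53940

53940


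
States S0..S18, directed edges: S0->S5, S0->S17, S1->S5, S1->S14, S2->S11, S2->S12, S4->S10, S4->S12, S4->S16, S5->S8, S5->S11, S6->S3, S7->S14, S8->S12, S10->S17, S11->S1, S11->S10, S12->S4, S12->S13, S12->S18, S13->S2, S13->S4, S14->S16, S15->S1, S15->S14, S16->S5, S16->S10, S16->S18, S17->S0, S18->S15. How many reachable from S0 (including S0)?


BFS from S0:
  layer 0: {S0}
  layer 1: {S5, S17}
  layer 2: {S8, S11}
  layer 3: {S1, S10, S12}
  layer 4: {S4, S13, S14, S18}
  layer 5: {S2, S15, S16}
Reachable set: {S0, S1, S2, S4, S5, S8, S10, S11, S12, S13, S14, S15, S16, S17, S18}
Count = 15

15


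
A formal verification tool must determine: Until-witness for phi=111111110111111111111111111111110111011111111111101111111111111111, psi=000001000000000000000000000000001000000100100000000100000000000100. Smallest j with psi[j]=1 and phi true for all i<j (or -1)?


(phi U psi) at 0: need smallest j with psi[j]=1 and phi[i]=1 for all i in [0,j).
Scan from step 0:
  step 0: phi=1, psi=0 -> continue
  step 1: phi=1, psi=0 -> continue
  step 2: phi=1, psi=0 -> continue
  step 3: phi=1, psi=0 -> continue
  step 5: psi=1 and phi held for [0,5) -> witness found
Witness step = 5

5


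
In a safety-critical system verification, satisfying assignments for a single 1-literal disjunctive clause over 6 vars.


Step 1: Total=2^6=64
Step 2: Unsat when all 1 false: 2^5=32
Step 3: Sat=64-32=32

32


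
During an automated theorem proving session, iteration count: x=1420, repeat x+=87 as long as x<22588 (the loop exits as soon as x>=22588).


Step 1: x goes from 1420 toward 22588 by 87; the body runs while x<22588, so iterations = ceil((bound-start)/step)
Step 2: Distance=21168
Step 3: ceil(21168/87)=244

244


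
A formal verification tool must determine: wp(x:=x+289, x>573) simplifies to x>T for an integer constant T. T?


Formula: wp(x:=E, P) = P[E/x] (substitute E for x in postcondition)
Step 1: Postcondition: x>573
Step 2: Substitute x+289 for x: x+289>573
Step 3: Solve for x: x > 573-289 = 284

284


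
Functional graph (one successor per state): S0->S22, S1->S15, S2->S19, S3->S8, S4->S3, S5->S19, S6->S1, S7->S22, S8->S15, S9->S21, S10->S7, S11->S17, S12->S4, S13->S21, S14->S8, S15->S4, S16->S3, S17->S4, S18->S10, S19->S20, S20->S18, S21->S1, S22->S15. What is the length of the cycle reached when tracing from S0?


Trace from S0 until a state repeats:
  S0 -> S22 -> S15 -> S4 -> S3 -> S8 -> S15
S15 first seen at step 2, revisited at step 6.
Cycle length = 6 - 2 = 4

4


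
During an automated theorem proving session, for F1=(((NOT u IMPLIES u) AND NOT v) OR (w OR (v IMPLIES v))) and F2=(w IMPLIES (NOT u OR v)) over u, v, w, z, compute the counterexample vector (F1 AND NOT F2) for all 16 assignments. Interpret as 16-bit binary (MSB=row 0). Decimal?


F1 = (((NOT u IMPLIES u) AND NOT v) OR (w OR (v IMPLIES v)))
F2 = (w IMPLIES (NOT u OR v))
Counterexample to F1=>F2 is where F1=1 and F2=0.
Evaluate each row (bits = u,v,w,z, MSB first):
  row 0 [0000]: F1=1 F2=1 -> F1&~F2 -> 0
  row 1 [0001]: F1=1 F2=1 -> F1&~F2 -> 0
  row 2 [0010]: F1=1 F2=1 -> F1&~F2 -> 0
  row 3 [0011]: F1=1 F2=1 -> F1&~F2 -> 0
  row 4 [0100]: F1=1 F2=1 -> F1&~F2 -> 0
  row 5 [0101]: F1=1 F2=1 -> F1&~F2 -> 0
  row 6 [0110]: F1=1 F2=1 -> F1&~F2 -> 0
  row 7 [0111]: F1=1 F2=1 -> F1&~F2 -> 0
  row 8 [1000]: F1=1 F2=1 -> F1&~F2 -> 0
  row 9 [1001]: F1=1 F2=1 -> F1&~F2 -> 0
  row 10 [1010]: F1=1 F2=0 -> F1&~F2 -> 1
  row 11 [1011]: F1=1 F2=0 -> F1&~F2 -> 1
  row 12 [1100]: F1=1 F2=1 -> F1&~F2 -> 0
  row 13 [1101]: F1=1 F2=1 -> F1&~F2 -> 0
  row 14 [1110]: F1=1 F2=1 -> F1&~F2 -> 0
  row 15 [1111]: F1=1 F2=1 -> F1&~F2 -> 0
Full result column, 4 rows per line (u,v fixed per line; w,z runs 00..11 left to right):
  rows 0-3 [u,v=00]: 0000  = hex 0
  rows 4-7 [u,v=01]: 0000  = hex 0
  rows 8-11 [u,v=10]: 0011  = hex 3
  rows 12-15 [u,v=11]: 0000  = hex 0
Counterexample vector (row 0 .. row 15) = 0000000000110000
Output column grouped in 4s = 0000 0000 0011 0000 = 0x0030
Convert to decimal digit by digit (value = value*16 + digit):
  0 -> 0
  0*16 + 0 = 0
  0*16 + 3 = 3
  3*16 + 0 = 48
Decimal = 48

48
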